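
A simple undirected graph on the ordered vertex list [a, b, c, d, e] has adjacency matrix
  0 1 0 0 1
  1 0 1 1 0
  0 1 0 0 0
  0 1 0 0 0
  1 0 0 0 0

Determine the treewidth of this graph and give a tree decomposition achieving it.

Treewidth 1.
One such decomposition:
Bags: B1 = {b, d}  B2 = {a, b}  B3 = {b, c}  B4 = {a, e}
Tree: B1–B2, B2–B3, B2–B4

The largest bag has 2 vertices, giving width 1; this decomposition certifies tw(G) ≤ 1. G has an edge, so its treewidth is at least 1. The upper and lower bounds meet at 1, so that is the treewidth.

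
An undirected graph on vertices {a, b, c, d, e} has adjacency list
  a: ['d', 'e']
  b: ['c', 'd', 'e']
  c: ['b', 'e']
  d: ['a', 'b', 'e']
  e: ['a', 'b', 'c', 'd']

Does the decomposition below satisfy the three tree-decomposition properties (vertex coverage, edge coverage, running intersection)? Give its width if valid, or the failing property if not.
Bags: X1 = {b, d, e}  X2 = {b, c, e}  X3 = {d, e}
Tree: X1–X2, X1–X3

A tree decomposition must satisfy three properties: every vertex lies in some bag; for every edge, both endpoints lie together in some bag; and for every vertex, the bags containing it form a connected subtree. Here vertex a appears in no bag, so the decomposition is invalid.

No — vertex a appears in no bag.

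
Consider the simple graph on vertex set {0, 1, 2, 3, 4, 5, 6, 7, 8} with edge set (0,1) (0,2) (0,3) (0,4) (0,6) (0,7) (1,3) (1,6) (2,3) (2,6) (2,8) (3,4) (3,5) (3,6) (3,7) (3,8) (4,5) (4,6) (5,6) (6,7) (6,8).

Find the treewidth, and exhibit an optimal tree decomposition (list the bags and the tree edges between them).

Treewidth 3.
One such decomposition:
Bags: B1 = {0, 1, 3, 6}  B2 = {0, 2, 3, 6}  B3 = {2, 3, 6, 8}  B4 = {0, 3, 4, 6}  B5 = {0, 3, 6, 7}  B6 = {3, 4, 5, 6}
Tree: B1–B2, B2–B3, B1–B4, B1–B5, B4–B6

The largest bag has 4 vertices, giving width 3; this decomposition certifies tw(G) ≤ 3. Conversely, {0, 1, 3, 6} is a clique of size 4, and the vertices of any clique must share a bag in every tree decomposition; so some bag has ≥ 4 vertices and tw(G) ≥ 3. Therefore the treewidth is 3.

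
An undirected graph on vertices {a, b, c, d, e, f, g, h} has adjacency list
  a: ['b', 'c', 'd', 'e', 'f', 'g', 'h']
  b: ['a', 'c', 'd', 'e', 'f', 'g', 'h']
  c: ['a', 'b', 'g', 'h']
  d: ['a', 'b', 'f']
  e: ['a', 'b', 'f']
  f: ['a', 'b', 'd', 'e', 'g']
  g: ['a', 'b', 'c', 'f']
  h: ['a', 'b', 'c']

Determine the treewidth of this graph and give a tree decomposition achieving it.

Treewidth 3.
One optimal decomposition is:
Bags: B1 = {a, b, f, g}  B2 = {a, b, d, f}  B3 = {a, b, e, f}  B4 = {a, b, c, g}  B5 = {a, b, c, h}
Tree: B1–B2, B1–B3, B1–B4, B4–B5

Every bag has size at most 4, so the width is 4 − 1 = 3 and tw(G) ≤ 3. For the lower bound, the 4 vertices {a, b, c, h} are pairwise adjacent, and any tree decomposition puts a clique entirely inside one bag — forcing width ≥ 3. Therefore the treewidth is 3.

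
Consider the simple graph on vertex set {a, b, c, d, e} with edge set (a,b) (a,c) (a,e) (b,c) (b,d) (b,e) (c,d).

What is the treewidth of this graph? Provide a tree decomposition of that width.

The largest bag has 3 vertices, giving width 2; this decomposition certifies tw(G) ≤ 2. For the lower bound, the 3 vertices {a, b, e} are pairwise adjacent, and any tree decomposition puts a clique entirely inside one bag — forcing width ≥ 2. The upper and lower bounds meet at 2, so that is the treewidth.

Treewidth 2.
One such decomposition:
Bags: B1 = {a, b, e}  B2 = {a, b, c}  B3 = {b, c, d}
Tree: B1–B2, B2–B3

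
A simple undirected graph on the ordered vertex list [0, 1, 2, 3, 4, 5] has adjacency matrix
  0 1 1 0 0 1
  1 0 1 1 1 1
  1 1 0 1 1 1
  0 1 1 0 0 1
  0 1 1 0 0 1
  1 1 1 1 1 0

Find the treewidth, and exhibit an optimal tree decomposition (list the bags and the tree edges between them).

Treewidth 3.
Bags: B1 = {1, 2, 4, 5}  B2 = {0, 1, 2, 5}  B3 = {1, 2, 3, 5}
Tree: B1–B2, B2–B3

Each bag holds 4 vertices, so the decomposition has width 3, which upper-bounds the treewidth. For the lower bound, the 4 vertices {0, 1, 2, 5} are pairwise adjacent, and any tree decomposition puts a clique entirely inside one bag — forcing width ≥ 3. Combining the bounds, tw(G) = 3.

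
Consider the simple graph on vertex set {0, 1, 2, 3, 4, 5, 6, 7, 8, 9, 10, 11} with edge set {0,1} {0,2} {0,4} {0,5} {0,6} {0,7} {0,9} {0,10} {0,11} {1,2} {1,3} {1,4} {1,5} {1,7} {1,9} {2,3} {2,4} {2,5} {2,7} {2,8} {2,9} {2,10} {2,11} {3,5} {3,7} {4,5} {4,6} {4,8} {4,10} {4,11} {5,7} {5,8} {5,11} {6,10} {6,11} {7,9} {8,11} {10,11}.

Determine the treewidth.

A width-4 tree decomposition is:
Bags: B1 = {0, 1, 2, 4, 5}  B2 = {0, 1, 2, 5, 7}  B3 = {0, 2, 4, 5, 11}  B4 = {0, 2, 4, 10, 11}  B5 = {2, 4, 5, 8, 11}  B6 = {0, 4, 6, 10, 11}  B7 = {0, 1, 2, 7, 9}  B8 = {1, 2, 3, 5, 7}
Tree: B1–B2, B1–B3, B3–B4, B3–B5, B4–B6, B2–B7, B2–B8
Every bag has size at most 5, so the width is 5 − 1 = 4 and tw(G) ≤ 4. Conversely, {0, 1, 2, 7, 9} is a clique of size 5, and the vertices of any clique must share a bag in every tree decomposition; so some bag has ≥ 5 vertices and tw(G) ≥ 4. Therefore the treewidth is 4.

4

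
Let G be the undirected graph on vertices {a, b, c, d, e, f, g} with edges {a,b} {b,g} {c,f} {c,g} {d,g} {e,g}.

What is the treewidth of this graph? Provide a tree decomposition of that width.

Treewidth 1.
Bags: B1 = {c, g}  B2 = {d, g}  B3 = {c, f}  B4 = {b, g}  B5 = {e, g}  B6 = {a, b}
Tree: B1–B2, B1–B3, B1–B4, B2–B5, B4–B6

Every bag has size at most 2, so the width is 2 − 1 = 1 and tw(G) ≤ 1. Since G has at least one edge (e.g. c–g), it is not an edgeless graph, so tw(G) ≥ 1. Hence tw(G) = 1 exactly.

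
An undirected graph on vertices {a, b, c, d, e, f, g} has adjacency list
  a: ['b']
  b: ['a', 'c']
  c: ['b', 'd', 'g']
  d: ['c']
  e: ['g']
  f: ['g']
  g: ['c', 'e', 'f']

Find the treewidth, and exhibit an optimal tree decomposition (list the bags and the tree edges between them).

Treewidth 1.
One optimal decomposition is:
Bags: B1 = {b, c}  B2 = {c, g}  B3 = {c, d}  B4 = {e, g}  B5 = {a, b}  B6 = {f, g}
Tree: B1–B2, B2–B3, B2–B4, B1–B5, B4–B6

Every bag has size at most 2, so the width is 2 − 1 = 1 and tw(G) ≤ 1. Any graph with an edge has treewidth ≥ 1, and G has the edge c–b. The upper and lower bounds meet at 1, so that is the treewidth.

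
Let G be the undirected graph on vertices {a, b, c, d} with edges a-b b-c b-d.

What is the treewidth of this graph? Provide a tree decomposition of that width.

Each bag holds 2 vertices, so the decomposition has width 1, which upper-bounds the treewidth. Since G has at least one edge (e.g. a–b), it is not an edgeless graph, so tw(G) ≥ 1. Therefore the treewidth is 1.

Treewidth 1.
One optimal decomposition is:
Bags: B1 = {a, b}  B2 = {b, d}  B3 = {b, c}
Tree: B1–B2, B1–B3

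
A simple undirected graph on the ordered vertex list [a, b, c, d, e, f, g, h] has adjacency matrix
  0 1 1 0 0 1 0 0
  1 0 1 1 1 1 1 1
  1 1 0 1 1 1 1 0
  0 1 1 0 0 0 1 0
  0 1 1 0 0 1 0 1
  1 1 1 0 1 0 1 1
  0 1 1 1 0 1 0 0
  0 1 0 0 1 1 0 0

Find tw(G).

A width-3 tree decomposition is:
Bags: B1 = {b, c, e, f}  B2 = {b, c, f, g}  B3 = {b, c, d, g}  B4 = {b, e, f, h}  B5 = {a, b, c, f}
Tree: B1–B2, B2–B3, B1–B4, B1–B5
Each bag holds 4 vertices, so the decomposition has width 3, which upper-bounds the treewidth. Conversely, {b, c, d, g} is a clique of size 4, and the vertices of any clique must share a bag in every tree decomposition; so some bag has ≥ 4 vertices and tw(G) ≥ 3. Combining the bounds, tw(G) = 3.

3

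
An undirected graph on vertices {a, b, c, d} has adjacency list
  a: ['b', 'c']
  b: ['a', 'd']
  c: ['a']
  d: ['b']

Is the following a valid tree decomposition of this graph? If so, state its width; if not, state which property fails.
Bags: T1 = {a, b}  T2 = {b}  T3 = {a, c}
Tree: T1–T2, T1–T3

A tree decomposition must satisfy three properties: every vertex lies in some bag; for every edge, both endpoints lie together in some bag; and for every vertex, the bags containing it form a connected subtree. Here vertex d appears in no bag, so the decomposition is invalid.

No — vertex d appears in no bag.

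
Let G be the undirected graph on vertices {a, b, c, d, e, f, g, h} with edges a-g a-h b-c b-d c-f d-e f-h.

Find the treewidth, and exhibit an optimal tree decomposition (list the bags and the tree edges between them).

Treewidth 1.
One such decomposition:
Bags: B1 = {d, e}  B2 = {b, d}  B3 = {b, c}  B4 = {c, f}  B5 = {f, h}  B6 = {a, h}  B7 = {a, g}
Tree: B1–B2, B2–B3, B3–B4, B4–B5, B5–B6, B6–B7

Every bag has size at most 2, so the width is 2 − 1 = 1 and tw(G) ≤ 1. Since G has at least one edge (e.g. e–d), it is not an edgeless graph, so tw(G) ≥ 1. Combining the bounds, tw(G) = 1.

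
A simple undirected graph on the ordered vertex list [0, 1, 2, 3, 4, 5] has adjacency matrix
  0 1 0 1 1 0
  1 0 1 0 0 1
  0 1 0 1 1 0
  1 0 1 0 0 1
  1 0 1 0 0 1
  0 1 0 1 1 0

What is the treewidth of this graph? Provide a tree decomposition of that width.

Treewidth 3.
One such decomposition:
Bags: B1 = {1, 2, 3, 4}  B2 = {0, 1, 3, 4}  B3 = {1, 3, 4, 5}
Tree: B1–B2, B2–B3

Each bag holds 4 vertices, so the decomposition has width 3, which upper-bounds the treewidth. For the lower bound: the 4 vertex sets {1,2}, {0,4}, {3}, {5} are disjoint, each induces a connected subgraph, and every pair is joined by at least one edge of G. Contracting each set to a single vertex therefore yields K_{4} as a minor, and since treewidth is minor-monotone, tw(G) ≥ tw(K_{4}) = 3. The upper and lower bounds meet at 3, so that is the treewidth.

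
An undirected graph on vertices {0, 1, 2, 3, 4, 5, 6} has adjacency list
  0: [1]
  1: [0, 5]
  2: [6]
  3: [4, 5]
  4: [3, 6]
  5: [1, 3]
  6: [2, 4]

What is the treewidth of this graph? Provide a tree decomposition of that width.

Each bag holds 2 vertices, so the decomposition has width 1, which upper-bounds the treewidth. G has an edge, so its treewidth is at least 1. Therefore the treewidth is 1.

Treewidth 1.
Bags: B1 = {0, 1}  B2 = {1, 5}  B3 = {3, 5}  B4 = {3, 4}  B5 = {4, 6}  B6 = {2, 6}
Tree: B1–B2, B2–B3, B3–B4, B4–B5, B5–B6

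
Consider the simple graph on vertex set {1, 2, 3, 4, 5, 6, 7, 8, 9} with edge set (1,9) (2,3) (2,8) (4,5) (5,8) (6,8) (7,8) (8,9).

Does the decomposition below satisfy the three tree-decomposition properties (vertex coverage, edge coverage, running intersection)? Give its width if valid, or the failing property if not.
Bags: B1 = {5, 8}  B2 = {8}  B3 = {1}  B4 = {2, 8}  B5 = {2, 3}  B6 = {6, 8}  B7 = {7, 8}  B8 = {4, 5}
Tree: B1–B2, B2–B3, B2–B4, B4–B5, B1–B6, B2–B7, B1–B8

No — vertex 9 appears in no bag.

A tree decomposition must satisfy three properties: every vertex lies in some bag; for every edge, both endpoints lie together in some bag; and for every vertex, the bags containing it form a connected subtree. Here vertex 9 appears in no bag, so the decomposition is invalid.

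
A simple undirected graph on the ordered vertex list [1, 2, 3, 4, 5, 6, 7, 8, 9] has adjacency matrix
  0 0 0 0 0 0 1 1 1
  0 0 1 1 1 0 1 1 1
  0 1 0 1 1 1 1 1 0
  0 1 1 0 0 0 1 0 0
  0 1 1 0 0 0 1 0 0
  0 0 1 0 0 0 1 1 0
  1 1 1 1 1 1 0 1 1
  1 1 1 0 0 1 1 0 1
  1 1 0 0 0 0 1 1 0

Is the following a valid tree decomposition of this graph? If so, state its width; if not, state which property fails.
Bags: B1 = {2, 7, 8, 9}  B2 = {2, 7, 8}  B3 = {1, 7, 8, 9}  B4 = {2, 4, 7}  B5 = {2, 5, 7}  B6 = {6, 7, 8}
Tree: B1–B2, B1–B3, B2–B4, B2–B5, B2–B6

A tree decomposition must satisfy three properties: every vertex lies in some bag; for every edge, both endpoints lie together in some bag; and for every vertex, the bags containing it form a connected subtree. Here vertex 3 appears in no bag, so the decomposition is invalid.

No — vertex 3 appears in no bag.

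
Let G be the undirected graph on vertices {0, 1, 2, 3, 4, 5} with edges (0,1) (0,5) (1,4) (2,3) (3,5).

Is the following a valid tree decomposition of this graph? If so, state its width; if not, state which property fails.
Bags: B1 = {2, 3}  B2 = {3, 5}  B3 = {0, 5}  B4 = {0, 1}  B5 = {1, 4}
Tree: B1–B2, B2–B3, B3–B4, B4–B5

Checking the three conditions: (i) the bags cover all of {0, 1, 2, 3, 4, 5}; (ii) for each edge, some bag contains both endpoints; (iii) the bags containing any fixed vertex form a subtree. All hold, so the decomposition is valid with width 2 − 1 = 1.

Yes; width 1.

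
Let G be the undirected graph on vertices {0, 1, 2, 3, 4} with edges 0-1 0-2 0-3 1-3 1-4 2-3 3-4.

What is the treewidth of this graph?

A width-2 tree decomposition is:
Bags: B1 = {0, 1, 3}  B2 = {1, 3, 4}  B3 = {0, 2, 3}
Tree: B1–B2, B1–B3
Each bag holds 3 vertices, so the decomposition has width 2, which upper-bounds the treewidth. Conversely, {0, 1, 3} is a clique of size 3, and the vertices of any clique must share a bag in every tree decomposition; so some bag has ≥ 3 vertices and tw(G) ≥ 2. The upper and lower bounds meet at 2, so that is the treewidth.

2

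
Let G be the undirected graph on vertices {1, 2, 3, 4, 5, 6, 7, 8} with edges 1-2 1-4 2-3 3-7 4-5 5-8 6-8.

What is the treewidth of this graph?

A width-1 tree decomposition is:
Bags: B1 = {3, 7}  B2 = {2, 3}  B3 = {1, 2}  B4 = {1, 4}  B5 = {4, 5}  B6 = {5, 8}  B7 = {6, 8}
Tree: B1–B2, B2–B3, B3–B4, B4–B5, B5–B6, B6–B7
Every bag has size at most 2, so the width is 2 − 1 = 1 and tw(G) ≤ 1. G has an edge, so its treewidth is at least 1. Therefore the treewidth is 1.

1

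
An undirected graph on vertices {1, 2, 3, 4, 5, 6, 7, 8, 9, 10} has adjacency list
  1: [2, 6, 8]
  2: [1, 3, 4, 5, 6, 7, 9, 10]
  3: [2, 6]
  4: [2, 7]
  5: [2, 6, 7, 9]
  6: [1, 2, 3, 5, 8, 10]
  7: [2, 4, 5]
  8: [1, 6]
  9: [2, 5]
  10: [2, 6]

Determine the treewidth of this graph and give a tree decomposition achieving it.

Every bag has size at most 3, so the width is 3 − 1 = 2 and tw(G) ≤ 2. On the other hand G contains the 3-clique {1, 6, 8}. A clique must lie in a single bag of any decomposition, so no decomposition can have width below 2. Combining the bounds, tw(G) = 2.

Treewidth 2.
One such decomposition:
Bags: B1 = {1, 2, 6}  B2 = {2, 3, 6}  B3 = {2, 5, 6}  B4 = {2, 6, 10}  B5 = {2, 5, 9}  B6 = {1, 6, 8}  B7 = {2, 5, 7}  B8 = {2, 4, 7}
Tree: B1–B2, B2–B3, B3–B4, B3–B5, B1–B6, B3–B7, B7–B8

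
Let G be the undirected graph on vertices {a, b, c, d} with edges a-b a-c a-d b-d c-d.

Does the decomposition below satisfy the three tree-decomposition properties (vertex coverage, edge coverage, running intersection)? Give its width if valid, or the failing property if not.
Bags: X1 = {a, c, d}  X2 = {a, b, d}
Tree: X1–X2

Yes; width 2.

Checking the three conditions: (i) the bags cover all of {a, b, c, d}; (ii) for each edge, some bag contains both endpoints; (iii) the bags containing any fixed vertex form a subtree. All hold, so the decomposition is valid with width 3 − 1 = 2.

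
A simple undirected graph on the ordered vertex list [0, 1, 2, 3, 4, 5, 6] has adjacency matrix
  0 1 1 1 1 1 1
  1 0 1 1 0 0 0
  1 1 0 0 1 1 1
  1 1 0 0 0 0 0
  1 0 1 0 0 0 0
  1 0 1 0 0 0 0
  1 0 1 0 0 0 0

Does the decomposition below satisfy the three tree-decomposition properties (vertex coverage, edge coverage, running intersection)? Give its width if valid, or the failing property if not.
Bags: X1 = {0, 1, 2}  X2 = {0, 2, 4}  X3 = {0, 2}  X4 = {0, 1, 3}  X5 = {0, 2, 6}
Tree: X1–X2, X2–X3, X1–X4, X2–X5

No — vertex 5 appears in no bag.

A tree decomposition must satisfy three properties: every vertex lies in some bag; for every edge, both endpoints lie together in some bag; and for every vertex, the bags containing it form a connected subtree. Here vertex 5 appears in no bag, so the decomposition is invalid.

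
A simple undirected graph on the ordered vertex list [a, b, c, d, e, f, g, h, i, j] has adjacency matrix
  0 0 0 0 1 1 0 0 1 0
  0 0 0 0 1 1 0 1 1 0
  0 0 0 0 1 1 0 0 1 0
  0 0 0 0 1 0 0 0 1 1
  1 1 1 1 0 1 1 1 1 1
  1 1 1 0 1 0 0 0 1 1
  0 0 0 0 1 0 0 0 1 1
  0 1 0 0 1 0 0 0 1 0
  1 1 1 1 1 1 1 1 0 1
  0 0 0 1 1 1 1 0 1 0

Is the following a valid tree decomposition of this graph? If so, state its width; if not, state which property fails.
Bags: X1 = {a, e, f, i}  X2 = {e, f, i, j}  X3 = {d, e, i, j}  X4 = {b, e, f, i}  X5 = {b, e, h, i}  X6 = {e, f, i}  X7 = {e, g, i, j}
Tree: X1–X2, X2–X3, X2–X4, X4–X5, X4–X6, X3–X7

A tree decomposition must satisfy three properties: every vertex lies in some bag; for every edge, both endpoints lie together in some bag; and for every vertex, the bags containing it form a connected subtree. Here vertex c appears in no bag, so the decomposition is invalid.

No — vertex c appears in no bag.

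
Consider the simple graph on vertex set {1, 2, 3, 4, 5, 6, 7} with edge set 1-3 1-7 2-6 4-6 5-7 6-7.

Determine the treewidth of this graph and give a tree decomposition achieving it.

Every bag has size at most 2, so the width is 2 − 1 = 1 and tw(G) ≤ 1. G has an edge, so its treewidth is at least 1. Therefore the treewidth is 1.

Treewidth 1.
Bags: B1 = {2, 6}  B2 = {4, 6}  B3 = {6, 7}  B4 = {1, 7}  B5 = {1, 3}  B6 = {5, 7}
Tree: B1–B2, B2–B3, B3–B4, B4–B5, B3–B6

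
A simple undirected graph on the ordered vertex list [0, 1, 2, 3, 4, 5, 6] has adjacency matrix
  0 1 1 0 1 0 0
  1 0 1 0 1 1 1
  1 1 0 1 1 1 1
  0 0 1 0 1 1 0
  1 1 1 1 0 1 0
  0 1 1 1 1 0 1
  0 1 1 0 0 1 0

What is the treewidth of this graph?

A width-3 tree decomposition is:
Bags: B1 = {1, 2, 4, 5}  B2 = {1, 2, 5, 6}  B3 = {2, 3, 4, 5}  B4 = {0, 1, 2, 4}
Tree: B1–B2, B1–B3, B1–B4
The largest bag has 4 vertices, giving width 3; this decomposition certifies tw(G) ≤ 3. Conversely, {0, 1, 2, 4} is a clique of size 4, and the vertices of any clique must share a bag in every tree decomposition; so some bag has ≥ 4 vertices and tw(G) ≥ 3. Therefore the treewidth is 3.

3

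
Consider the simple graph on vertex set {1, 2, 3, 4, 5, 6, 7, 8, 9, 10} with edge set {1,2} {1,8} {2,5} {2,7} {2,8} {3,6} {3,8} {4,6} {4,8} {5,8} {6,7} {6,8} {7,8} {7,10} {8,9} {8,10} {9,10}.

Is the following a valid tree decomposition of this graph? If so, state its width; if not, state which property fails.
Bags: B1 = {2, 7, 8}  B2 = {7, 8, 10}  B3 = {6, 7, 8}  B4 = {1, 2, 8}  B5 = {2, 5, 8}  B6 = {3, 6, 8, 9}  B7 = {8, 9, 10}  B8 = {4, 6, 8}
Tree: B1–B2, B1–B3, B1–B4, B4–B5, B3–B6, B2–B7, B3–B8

A tree decomposition must satisfy three properties: every vertex lies in some bag; for every edge, both endpoints lie together in some bag; and for every vertex, the bags containing it form a connected subtree. Here bags containing vertex 9 are not connected in the tree, so the decomposition is invalid.

No — bags containing vertex 9 are not connected in the tree.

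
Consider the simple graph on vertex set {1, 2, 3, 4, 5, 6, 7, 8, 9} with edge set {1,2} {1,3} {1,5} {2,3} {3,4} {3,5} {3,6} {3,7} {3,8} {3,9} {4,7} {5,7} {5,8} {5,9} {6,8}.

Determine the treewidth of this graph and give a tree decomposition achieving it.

Every bag has size at most 3, so the width is 3 − 1 = 2 and tw(G) ≤ 2. On the other hand G contains the 3-clique {1, 2, 3}. A clique must lie in a single bag of any decomposition, so no decomposition can have width below 2. Hence tw(G) = 2 exactly.

Treewidth 2.
One optimal decomposition is:
Bags: B1 = {3, 5, 7}  B2 = {3, 4, 7}  B3 = {1, 3, 5}  B4 = {3, 5, 8}  B5 = {3, 5, 9}  B6 = {1, 2, 3}  B7 = {3, 6, 8}
Tree: B1–B2, B1–B3, B1–B4, B4–B5, B3–B6, B4–B7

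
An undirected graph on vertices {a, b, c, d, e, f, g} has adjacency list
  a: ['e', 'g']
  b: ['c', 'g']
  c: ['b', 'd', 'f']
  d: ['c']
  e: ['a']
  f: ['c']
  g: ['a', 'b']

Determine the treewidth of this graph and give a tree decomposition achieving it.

Treewidth 1.
One optimal decomposition is:
Bags: B1 = {c, d}  B2 = {b, c}  B3 = {b, g}  B4 = {a, g}  B5 = {c, f}  B6 = {a, e}
Tree: B1–B2, B2–B3, B3–B4, B2–B5, B4–B6

Each bag holds 2 vertices, so the decomposition has width 1, which upper-bounds the treewidth. Since G has at least one edge (e.g. c–d), it is not an edgeless graph, so tw(G) ≥ 1. Therefore the treewidth is 1.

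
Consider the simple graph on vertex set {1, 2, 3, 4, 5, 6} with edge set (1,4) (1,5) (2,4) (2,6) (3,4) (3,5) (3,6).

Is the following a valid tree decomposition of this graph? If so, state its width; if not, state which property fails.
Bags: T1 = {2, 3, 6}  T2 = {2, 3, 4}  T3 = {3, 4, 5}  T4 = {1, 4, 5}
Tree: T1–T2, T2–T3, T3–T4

Yes; width 2.

Vertex coverage: the bags together contain {1, 2, 3, 4, 5, 6}, the full vertex set. Edge coverage: each edge of G has both endpoints in at least one bag. Running intersection: for every vertex, the bags containing it form a connected subtree. All three properties hold, so this is a valid tree decomposition of width max|bag| − 1 = 2, and hence tw(G) ≤ 2.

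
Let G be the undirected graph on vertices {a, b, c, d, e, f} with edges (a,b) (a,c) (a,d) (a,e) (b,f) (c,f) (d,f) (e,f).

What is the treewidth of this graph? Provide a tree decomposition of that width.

Each bag holds 3 vertices, so the decomposition has width 2, which upper-bounds the treewidth. For the lower bound, G contains the cycle f–e–a–b–f, so G is not a forest; only forests have treewidth ≤ 1, hence tw(G) ≥ 2. Hence tw(G) = 2 exactly.

Treewidth 2.
Bags: B1 = {a, e, f}  B2 = {a, b, f}  B3 = {a, d, f}  B4 = {a, c, f}
Tree: B1–B2, B2–B3, B3–B4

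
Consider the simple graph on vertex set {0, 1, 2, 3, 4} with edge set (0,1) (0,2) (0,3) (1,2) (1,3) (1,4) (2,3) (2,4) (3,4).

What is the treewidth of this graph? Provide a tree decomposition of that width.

Treewidth 3.
One optimal decomposition is:
Bags: B1 = {0, 1, 2, 3}  B2 = {1, 2, 3, 4}
Tree: B1–B2

The largest bag has 4 vertices, giving width 3; this decomposition certifies tw(G) ≤ 3. Conversely, {0, 1, 2, 3} is a clique of size 4, and the vertices of any clique must share a bag in every tree decomposition; so some bag has ≥ 4 vertices and tw(G) ≥ 3. Hence tw(G) = 3 exactly.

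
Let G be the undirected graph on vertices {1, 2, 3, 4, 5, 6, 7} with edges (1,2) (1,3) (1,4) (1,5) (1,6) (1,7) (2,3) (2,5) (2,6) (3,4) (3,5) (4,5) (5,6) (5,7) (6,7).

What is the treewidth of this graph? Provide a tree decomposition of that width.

Treewidth 3.
One such decomposition:
Bags: B1 = {1, 2, 5, 6}  B2 = {1, 5, 6, 7}  B3 = {1, 2, 3, 5}  B4 = {1, 3, 4, 5}
Tree: B1–B2, B1–B3, B3–B4

Each bag holds 4 vertices, so the decomposition has width 3, which upper-bounds the treewidth. For the lower bound, the 4 vertices {1, 2, 3, 5} are pairwise adjacent, and any tree decomposition puts a clique entirely inside one bag — forcing width ≥ 3. The upper and lower bounds meet at 3, so that is the treewidth.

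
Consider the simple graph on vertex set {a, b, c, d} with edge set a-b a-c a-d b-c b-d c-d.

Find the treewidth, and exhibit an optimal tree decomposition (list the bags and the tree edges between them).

With just one bag of size 4, the width is 4 − 1 = 3, so tw(G) ≤ 3. Conversely, {a, b, c, d} is a clique of size 4, and the vertices of any clique must share a bag in every tree decomposition; so some bag has ≥ 4 vertices and tw(G) ≥ 3. Therefore the treewidth is 3.

Treewidth 3.
One optimal decomposition is:
Bags: B1 = {a, b, c, d}
Tree: (single bag)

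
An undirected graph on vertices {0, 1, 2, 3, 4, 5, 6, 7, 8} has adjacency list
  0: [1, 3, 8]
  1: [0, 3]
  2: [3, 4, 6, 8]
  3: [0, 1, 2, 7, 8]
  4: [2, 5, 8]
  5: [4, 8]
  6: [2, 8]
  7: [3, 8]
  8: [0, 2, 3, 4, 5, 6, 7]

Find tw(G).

A width-2 tree decomposition is:
Bags: B1 = {0, 3, 8}  B2 = {2, 3, 8}  B3 = {0, 1, 3}  B4 = {3, 7, 8}  B5 = {2, 4, 8}  B6 = {4, 5, 8}  B7 = {2, 6, 8}
Tree: B1–B2, B1–B3, B2–B4, B2–B5, B5–B6, B5–B7
Every bag has size at most 3, so the width is 3 − 1 = 2 and tw(G) ≤ 2. For the lower bound, the 3 vertices {0, 3, 8} are pairwise adjacent, and any tree decomposition puts a clique entirely inside one bag — forcing width ≥ 2. Hence tw(G) = 2 exactly.

2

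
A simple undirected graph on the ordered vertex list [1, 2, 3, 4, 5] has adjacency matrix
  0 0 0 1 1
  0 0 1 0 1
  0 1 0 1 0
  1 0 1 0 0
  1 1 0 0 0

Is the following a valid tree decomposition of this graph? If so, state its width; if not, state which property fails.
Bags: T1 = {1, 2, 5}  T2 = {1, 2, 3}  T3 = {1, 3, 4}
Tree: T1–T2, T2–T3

Yes; width 2.

Checking the three conditions: (i) the bags cover all of {1, 2, 3, 4, 5}; (ii) for each edge, some bag contains both endpoints; (iii) the bags containing any fixed vertex form a subtree. All hold, so the decomposition is valid with width 3 − 1 = 2.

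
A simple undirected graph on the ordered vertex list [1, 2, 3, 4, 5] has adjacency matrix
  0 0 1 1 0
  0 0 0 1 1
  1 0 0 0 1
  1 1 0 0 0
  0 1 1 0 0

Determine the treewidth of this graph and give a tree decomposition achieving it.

Each bag holds 3 vertices, so the decomposition has width 2, which upper-bounds the treewidth. The edges 4–1–3–5–2–4 form a cycle, so G is not a tree and its treewidth is at least 2. Therefore the treewidth is 2.

Treewidth 2.
Bags: B1 = {1, 3, 4}  B2 = {3, 4, 5}  B3 = {2, 4, 5}
Tree: B1–B2, B2–B3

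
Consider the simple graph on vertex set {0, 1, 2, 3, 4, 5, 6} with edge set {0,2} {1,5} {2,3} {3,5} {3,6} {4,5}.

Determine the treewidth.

A width-1 tree decomposition is:
Bags: B1 = {3, 5}  B2 = {3, 6}  B3 = {2, 3}  B4 = {0, 2}  B5 = {1, 5}  B6 = {4, 5}
Tree: B1–B2, B1–B3, B3–B4, B1–B5, B5–B6
Every bag has size at most 2, so the width is 2 − 1 = 1 and tw(G) ≤ 1. Since G has at least one edge (e.g. 3–5), it is not an edgeless graph, so tw(G) ≥ 1. The upper and lower bounds meet at 1, so that is the treewidth.

1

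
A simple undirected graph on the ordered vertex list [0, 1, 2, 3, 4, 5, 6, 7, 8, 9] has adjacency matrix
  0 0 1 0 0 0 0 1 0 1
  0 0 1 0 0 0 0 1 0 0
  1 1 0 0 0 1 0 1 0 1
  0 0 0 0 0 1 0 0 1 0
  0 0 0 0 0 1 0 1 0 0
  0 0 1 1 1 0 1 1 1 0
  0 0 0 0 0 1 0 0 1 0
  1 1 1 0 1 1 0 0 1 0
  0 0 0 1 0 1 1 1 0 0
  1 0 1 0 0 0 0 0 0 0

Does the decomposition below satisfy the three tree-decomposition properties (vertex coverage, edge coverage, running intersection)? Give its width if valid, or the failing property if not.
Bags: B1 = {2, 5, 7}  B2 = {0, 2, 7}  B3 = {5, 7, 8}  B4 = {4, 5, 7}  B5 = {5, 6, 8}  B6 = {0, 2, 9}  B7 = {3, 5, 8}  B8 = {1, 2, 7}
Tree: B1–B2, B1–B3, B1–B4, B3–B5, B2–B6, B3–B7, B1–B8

Yes; width 2.

Every vertex of G appears in some bag (union = {0, 1, 2, 3, 4, 5, 6, 7, 8, 9}); every edge is covered by a bag; and for each vertex v the set of bags containing v is connected in the bag tree. The decomposition is therefore valid. The largest bag has 3 vertices, so the width is 2.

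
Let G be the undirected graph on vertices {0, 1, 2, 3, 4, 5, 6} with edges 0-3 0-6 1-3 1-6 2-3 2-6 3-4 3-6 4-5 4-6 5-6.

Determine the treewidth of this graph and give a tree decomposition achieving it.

Every bag has size at most 3, so the width is 3 − 1 = 2 and tw(G) ≤ 2. For the lower bound, the 3 vertices {0, 3, 6} are pairwise adjacent, and any tree decomposition puts a clique entirely inside one bag — forcing width ≥ 2. The upper and lower bounds meet at 2, so that is the treewidth.

Treewidth 2.
One optimal decomposition is:
Bags: B1 = {1, 3, 6}  B2 = {2, 3, 6}  B3 = {3, 4, 6}  B4 = {4, 5, 6}  B5 = {0, 3, 6}
Tree: B1–B2, B2–B3, B3–B4, B3–B5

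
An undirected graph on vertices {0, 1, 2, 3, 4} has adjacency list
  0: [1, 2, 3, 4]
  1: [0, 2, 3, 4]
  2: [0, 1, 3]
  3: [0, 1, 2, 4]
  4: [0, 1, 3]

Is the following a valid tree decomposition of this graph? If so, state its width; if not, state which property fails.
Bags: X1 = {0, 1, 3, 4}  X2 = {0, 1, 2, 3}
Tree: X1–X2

Every vertex of G appears in some bag (union = {0, 1, 2, 3, 4}); every edge is covered by a bag; and for each vertex v the set of bags containing v is connected in the bag tree. The decomposition is therefore valid. The largest bag has 4 vertices, so the width is 3.

Yes; width 3.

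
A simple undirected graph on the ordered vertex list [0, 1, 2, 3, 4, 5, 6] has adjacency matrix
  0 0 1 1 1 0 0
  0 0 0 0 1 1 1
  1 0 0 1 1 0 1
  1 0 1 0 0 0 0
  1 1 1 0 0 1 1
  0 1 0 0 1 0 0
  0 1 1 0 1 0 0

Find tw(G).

2

A width-2 tree decomposition is:
Bags: B1 = {1, 4, 6}  B2 = {2, 4, 6}  B3 = {0, 2, 4}  B4 = {0, 2, 3}  B5 = {1, 4, 5}
Tree: B1–B2, B2–B3, B3–B4, B1–B5
The largest bag has 3 vertices, giving width 2; this decomposition certifies tw(G) ≤ 2. Conversely, {0, 2, 3} is a clique of size 3, and the vertices of any clique must share a bag in every tree decomposition; so some bag has ≥ 3 vertices and tw(G) ≥ 2. Therefore the treewidth is 2.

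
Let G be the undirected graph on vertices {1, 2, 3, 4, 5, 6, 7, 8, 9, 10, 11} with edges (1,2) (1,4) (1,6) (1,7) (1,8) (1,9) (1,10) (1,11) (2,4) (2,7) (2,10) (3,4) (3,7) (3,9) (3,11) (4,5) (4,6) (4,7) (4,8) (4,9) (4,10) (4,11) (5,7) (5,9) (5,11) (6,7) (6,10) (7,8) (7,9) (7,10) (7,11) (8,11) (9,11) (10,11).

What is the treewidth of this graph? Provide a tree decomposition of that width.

Every bag has size at most 5, so the width is 5 − 1 = 4 and tw(G) ≤ 4. On the other hand G contains the 5-clique {1, 4, 7, 8, 11}. A clique must lie in a single bag of any decomposition, so no decomposition can have width below 4. Hence tw(G) = 4 exactly.

Treewidth 4.
One such decomposition:
Bags: B1 = {1, 4, 7, 10, 11}  B2 = {1, 4, 7, 9, 11}  B3 = {3, 4, 7, 9, 11}  B4 = {1, 2, 4, 7, 10}  B5 = {1, 4, 7, 8, 11}  B6 = {1, 4, 6, 7, 10}  B7 = {4, 5, 7, 9, 11}
Tree: B1–B2, B2–B3, B1–B4, B1–B5, B4–B6, B3–B7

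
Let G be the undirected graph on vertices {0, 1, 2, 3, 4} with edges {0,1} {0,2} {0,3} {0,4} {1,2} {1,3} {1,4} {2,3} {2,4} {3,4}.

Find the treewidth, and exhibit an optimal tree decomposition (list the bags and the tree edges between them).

Treewidth 4.
Bags: B1 = {0, 1, 2, 3, 4}
Tree: (single bag)

A single bag containing all 5 vertices is trivially a valid decomposition of width 4. Conversely, {0, 1, 2, 3, 4} is a clique of size 5, and the vertices of any clique must share a bag in every tree decomposition; so some bag has ≥ 5 vertices and tw(G) ≥ 4. Therefore the treewidth is 4.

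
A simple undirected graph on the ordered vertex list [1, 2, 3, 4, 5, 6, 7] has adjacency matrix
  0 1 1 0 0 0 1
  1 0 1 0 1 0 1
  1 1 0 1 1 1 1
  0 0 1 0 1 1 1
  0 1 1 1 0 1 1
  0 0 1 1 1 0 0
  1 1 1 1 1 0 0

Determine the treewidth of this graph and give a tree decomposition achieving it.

Treewidth 3.
One optimal decomposition is:
Bags: B1 = {3, 4, 5, 6}  B2 = {3, 4, 5, 7}  B3 = {2, 3, 5, 7}  B4 = {1, 2, 3, 7}
Tree: B1–B2, B2–B3, B3–B4

Each bag holds 4 vertices, so the decomposition has width 3, which upper-bounds the treewidth. For the lower bound, the 4 vertices {1, 2, 3, 7} are pairwise adjacent, and any tree decomposition puts a clique entirely inside one bag — forcing width ≥ 3. Therefore the treewidth is 3.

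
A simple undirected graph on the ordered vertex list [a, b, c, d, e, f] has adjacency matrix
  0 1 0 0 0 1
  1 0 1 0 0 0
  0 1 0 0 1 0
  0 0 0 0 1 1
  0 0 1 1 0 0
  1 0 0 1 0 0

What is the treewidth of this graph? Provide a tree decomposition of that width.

Each bag holds 3 vertices, so the decomposition has width 2, which upper-bounds the treewidth. For the lower bound, G contains the cycle f–d–e–c–b–a–f, so G is not a forest; only forests have treewidth ≤ 1, hence tw(G) ≥ 2. Combining the bounds, tw(G) = 2.

Treewidth 2.
Bags: B1 = {d, e, f}  B2 = {c, e, f}  B3 = {b, c, f}  B4 = {a, b, f}
Tree: B1–B2, B2–B3, B3–B4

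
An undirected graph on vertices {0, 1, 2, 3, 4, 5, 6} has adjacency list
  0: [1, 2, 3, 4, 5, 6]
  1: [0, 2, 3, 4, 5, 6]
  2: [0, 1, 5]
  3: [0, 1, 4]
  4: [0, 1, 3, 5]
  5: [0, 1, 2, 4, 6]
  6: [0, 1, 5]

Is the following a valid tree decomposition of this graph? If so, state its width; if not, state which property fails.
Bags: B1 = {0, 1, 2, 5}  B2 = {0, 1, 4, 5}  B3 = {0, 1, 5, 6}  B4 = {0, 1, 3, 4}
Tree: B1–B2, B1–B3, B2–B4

Yes; width 3.

Checking the three conditions: (i) the bags cover all of {0, 1, 2, 3, 4, 5, 6}; (ii) for each edge, some bag contains both endpoints; (iii) the bags containing any fixed vertex form a subtree. All hold, so the decomposition is valid with width 4 − 1 = 3.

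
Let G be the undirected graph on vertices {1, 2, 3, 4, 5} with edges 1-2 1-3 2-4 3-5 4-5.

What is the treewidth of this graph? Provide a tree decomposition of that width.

Every bag has size at most 3, so the width is 3 − 1 = 2 and tw(G) ≤ 2. Since 3–5–4–2–1–3 is a cycle in G, G is not acyclic. Forests are exactly the graphs of treewidth ≤ 1, so tw(G) ≥ 2. Hence tw(G) = 2 exactly.

Treewidth 2.
One such decomposition:
Bags: B1 = {3, 4, 5}  B2 = {2, 3, 4}  B3 = {1, 2, 3}
Tree: B1–B2, B2–B3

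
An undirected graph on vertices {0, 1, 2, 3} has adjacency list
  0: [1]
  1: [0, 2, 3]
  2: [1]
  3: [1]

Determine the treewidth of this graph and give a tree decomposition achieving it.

Each bag holds 2 vertices, so the decomposition has width 1, which upper-bounds the treewidth. G has an edge, so its treewidth is at least 1. Hence tw(G) = 1 exactly.

Treewidth 1.
Bags: B1 = {0, 1}  B2 = {1, 3}  B3 = {1, 2}
Tree: B1–B2, B2–B3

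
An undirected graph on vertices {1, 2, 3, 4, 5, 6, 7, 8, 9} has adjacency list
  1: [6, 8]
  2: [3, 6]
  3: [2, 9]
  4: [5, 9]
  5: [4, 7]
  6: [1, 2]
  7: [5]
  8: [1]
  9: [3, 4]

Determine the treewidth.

A width-1 tree decomposition is:
Bags: B1 = {1, 8}  B2 = {1, 6}  B3 = {2, 6}  B4 = {2, 3}  B5 = {3, 9}  B6 = {4, 9}  B7 = {4, 5}  B8 = {5, 7}
Tree: B1–B2, B2–B3, B3–B4, B4–B5, B5–B6, B6–B7, B7–B8
Each bag holds 2 vertices, so the decomposition has width 1, which upper-bounds the treewidth. Any graph with an edge has treewidth ≥ 1, and G has the edge 8–1. The upper and lower bounds meet at 1, so that is the treewidth.

1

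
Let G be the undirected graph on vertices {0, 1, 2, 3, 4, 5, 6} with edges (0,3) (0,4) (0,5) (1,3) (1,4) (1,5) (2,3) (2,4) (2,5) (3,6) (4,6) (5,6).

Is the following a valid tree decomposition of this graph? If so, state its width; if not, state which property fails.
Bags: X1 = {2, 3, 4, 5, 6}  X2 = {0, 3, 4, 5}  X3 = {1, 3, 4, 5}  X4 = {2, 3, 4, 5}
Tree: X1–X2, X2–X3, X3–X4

A tree decomposition must satisfy three properties: every vertex lies in some bag; for every edge, both endpoints lie together in some bag; and for every vertex, the bags containing it form a connected subtree. Here bags containing vertex 2 are not connected in the tree, so the decomposition is invalid.

No — bags containing vertex 2 are not connected in the tree.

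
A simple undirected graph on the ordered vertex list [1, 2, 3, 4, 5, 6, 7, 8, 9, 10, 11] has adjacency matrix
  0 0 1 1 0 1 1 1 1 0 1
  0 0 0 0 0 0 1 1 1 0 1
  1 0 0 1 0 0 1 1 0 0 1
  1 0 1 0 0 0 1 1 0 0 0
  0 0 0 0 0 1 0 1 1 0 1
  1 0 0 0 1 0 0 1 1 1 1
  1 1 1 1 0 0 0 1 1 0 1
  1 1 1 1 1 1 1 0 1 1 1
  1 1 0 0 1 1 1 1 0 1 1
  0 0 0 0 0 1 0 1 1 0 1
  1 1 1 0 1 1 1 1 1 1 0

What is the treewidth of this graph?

A width-4 tree decomposition is:
Bags: B1 = {6, 8, 9, 10, 11}  B2 = {1, 6, 8, 9, 11}  B3 = {1, 7, 8, 9, 11}  B4 = {2, 7, 8, 9, 11}  B5 = {1, 3, 7, 8, 11}  B6 = {5, 6, 8, 9, 11}  B7 = {1, 3, 4, 7, 8}
Tree: B1–B2, B2–B3, B3–B4, B3–B5, B1–B6, B5–B7
Each bag holds 5 vertices, so the decomposition has width 4, which upper-bounds the treewidth. For the lower bound, the 5 vertices {2, 7, 8, 9, 11} are pairwise adjacent, and any tree decomposition puts a clique entirely inside one bag — forcing width ≥ 4. Hence tw(G) = 4 exactly.

4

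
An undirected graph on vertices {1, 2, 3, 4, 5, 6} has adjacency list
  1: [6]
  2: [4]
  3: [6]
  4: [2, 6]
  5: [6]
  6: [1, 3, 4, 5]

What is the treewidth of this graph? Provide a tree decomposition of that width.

The largest bag has 2 vertices, giving width 1; this decomposition certifies tw(G) ≤ 1. G has an edge, so its treewidth is at least 1. Therefore the treewidth is 1.

Treewidth 1.
Bags: B1 = {4, 6}  B2 = {3, 6}  B3 = {5, 6}  B4 = {1, 6}  B5 = {2, 4}
Tree: B1–B2, B2–B3, B3–B4, B1–B5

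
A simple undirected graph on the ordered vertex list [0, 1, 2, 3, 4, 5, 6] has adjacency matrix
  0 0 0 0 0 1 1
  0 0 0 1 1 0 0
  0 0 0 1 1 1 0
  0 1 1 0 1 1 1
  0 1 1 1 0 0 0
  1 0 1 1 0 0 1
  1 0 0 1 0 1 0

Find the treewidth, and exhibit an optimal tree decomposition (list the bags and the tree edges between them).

Every bag has size at most 3, so the width is 3 − 1 = 2 and tw(G) ≤ 2. Conversely, {0, 5, 6} is a clique of size 3, and the vertices of any clique must share a bag in every tree decomposition; so some bag has ≥ 3 vertices and tw(G) ≥ 2. The upper and lower bounds meet at 2, so that is the treewidth.

Treewidth 2.
One such decomposition:
Bags: B1 = {2, 3, 4}  B2 = {2, 3, 5}  B3 = {3, 5, 6}  B4 = {1, 3, 4}  B5 = {0, 5, 6}
Tree: B1–B2, B2–B3, B1–B4, B3–B5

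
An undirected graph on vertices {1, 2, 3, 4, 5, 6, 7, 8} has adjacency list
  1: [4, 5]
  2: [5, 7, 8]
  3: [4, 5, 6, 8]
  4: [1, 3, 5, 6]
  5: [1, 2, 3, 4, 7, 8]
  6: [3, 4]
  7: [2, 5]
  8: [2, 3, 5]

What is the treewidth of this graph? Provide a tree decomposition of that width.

The largest bag has 3 vertices, giving width 2; this decomposition certifies tw(G) ≤ 2. Conversely, {1, 4, 5} is a clique of size 3, and the vertices of any clique must share a bag in every tree decomposition; so some bag has ≥ 3 vertices and tw(G) ≥ 2. Therefore the treewidth is 2.

Treewidth 2.
One optimal decomposition is:
Bags: B1 = {3, 4, 5}  B2 = {1, 4, 5}  B3 = {3, 5, 8}  B4 = {3, 4, 6}  B5 = {2, 5, 8}  B6 = {2, 5, 7}
Tree: B1–B2, B1–B3, B1–B4, B3–B5, B5–B6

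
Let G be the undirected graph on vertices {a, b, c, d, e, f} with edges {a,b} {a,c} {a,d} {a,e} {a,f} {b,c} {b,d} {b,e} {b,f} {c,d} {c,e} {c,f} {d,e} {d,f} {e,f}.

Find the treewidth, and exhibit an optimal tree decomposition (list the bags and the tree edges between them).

Treewidth 5.
One optimal decomposition is:
Bags: B1 = {a, b, c, d, e, f}
Tree: (single bag)

A single bag containing all 6 vertices is trivially a valid decomposition of width 5. For the lower bound, the 6 vertices {a, b, c, d, e, f} are pairwise adjacent, and any tree decomposition puts a clique entirely inside one bag — forcing width ≥ 5. Therefore the treewidth is 5.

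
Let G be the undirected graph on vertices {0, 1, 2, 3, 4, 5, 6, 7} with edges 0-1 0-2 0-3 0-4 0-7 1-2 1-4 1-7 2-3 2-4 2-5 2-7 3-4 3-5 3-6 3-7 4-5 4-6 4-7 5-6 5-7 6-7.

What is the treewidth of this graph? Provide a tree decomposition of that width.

The largest bag has 5 vertices, giving width 4; this decomposition certifies tw(G) ≤ 4. For the lower bound, the 5 vertices {0, 1, 2, 4, 7} are pairwise adjacent, and any tree decomposition puts a clique entirely inside one bag — forcing width ≥ 4. Combining the bounds, tw(G) = 4.

Treewidth 4.
Bags: B1 = {3, 4, 5, 6, 7}  B2 = {2, 3, 4, 5, 7}  B3 = {0, 2, 3, 4, 7}  B4 = {0, 1, 2, 4, 7}
Tree: B1–B2, B2–B3, B3–B4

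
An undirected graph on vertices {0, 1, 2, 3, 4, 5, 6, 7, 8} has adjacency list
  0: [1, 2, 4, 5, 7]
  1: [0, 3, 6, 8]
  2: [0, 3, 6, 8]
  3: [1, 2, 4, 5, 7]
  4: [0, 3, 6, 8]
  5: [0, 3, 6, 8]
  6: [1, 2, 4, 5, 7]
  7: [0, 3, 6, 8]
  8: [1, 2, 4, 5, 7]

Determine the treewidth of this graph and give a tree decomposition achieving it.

Treewidth 4.
Bags: B1 = {0, 2, 3, 6, 8}  B2 = {0, 3, 4, 6, 8}  B3 = {0, 1, 3, 6, 8}  B4 = {0, 3, 5, 6, 8}  B5 = {0, 3, 6, 7, 8}
Tree: B1–B2, B2–B3, B3–B4, B4–B5

Each bag holds 5 vertices, so the decomposition has width 4, which upper-bounds the treewidth. For the lower bound: the 5 vertex sets {2,3}, {0,4}, {1,6}, {8}, {5} are disjoint, each induces a connected subgraph, and every pair is joined by at least one edge of G. Contracting each set to a single vertex therefore yields K_{5} as a minor, and since treewidth is minor-monotone, tw(G) ≥ tw(K_{5}) = 4. Combining the bounds, tw(G) = 4.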